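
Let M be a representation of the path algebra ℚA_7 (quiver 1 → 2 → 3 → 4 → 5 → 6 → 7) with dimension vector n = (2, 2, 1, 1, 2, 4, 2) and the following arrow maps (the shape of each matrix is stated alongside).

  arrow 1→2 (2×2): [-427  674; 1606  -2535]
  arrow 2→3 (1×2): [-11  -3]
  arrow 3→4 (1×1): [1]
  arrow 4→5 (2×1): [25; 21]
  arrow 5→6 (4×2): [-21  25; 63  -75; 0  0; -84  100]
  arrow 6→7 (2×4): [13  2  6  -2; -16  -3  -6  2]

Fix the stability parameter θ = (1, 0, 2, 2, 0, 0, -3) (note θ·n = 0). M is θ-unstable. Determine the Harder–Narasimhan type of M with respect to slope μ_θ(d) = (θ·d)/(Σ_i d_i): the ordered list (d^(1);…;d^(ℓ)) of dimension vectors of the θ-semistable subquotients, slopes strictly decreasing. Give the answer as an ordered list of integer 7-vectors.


Interval decomposition of M: I[1,2], I[1,5], I[5,7], I[6,6]^2, I[6,7].
HN type (ℓ=5): μ^(1)=4/3; μ^(2)=1/2; μ^(3)=0; μ^(4)=-1; μ^(5)=-3/2

((0, 0, 1, 1, 1, 0, 0); (2, 2, 0, 0, 0, 0, 0); (0, 0, 0, 0, 0, 2, 0); (0, 0, 0, 0, 1, 1, 1); (0, 0, 0, 0, 0, 1, 1))


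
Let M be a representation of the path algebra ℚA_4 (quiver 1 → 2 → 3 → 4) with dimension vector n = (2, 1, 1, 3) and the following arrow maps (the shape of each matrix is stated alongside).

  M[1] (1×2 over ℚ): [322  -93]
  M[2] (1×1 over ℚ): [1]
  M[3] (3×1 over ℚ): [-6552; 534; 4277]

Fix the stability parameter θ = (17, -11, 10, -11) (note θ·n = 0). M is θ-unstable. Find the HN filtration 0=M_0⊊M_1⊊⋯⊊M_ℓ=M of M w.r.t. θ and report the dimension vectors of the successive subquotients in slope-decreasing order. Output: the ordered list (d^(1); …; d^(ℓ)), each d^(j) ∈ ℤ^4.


Barcode: M ≅ I[1,1], I[1,4], I[4,4]^2. HN layers by μ_θ (3 steps, strictly decreasing):
  μ^(1)=17; μ^(2)=5/4; μ^(3)=-11

((1, 0, 0, 0); (1, 1, 1, 1); (0, 0, 0, 2))


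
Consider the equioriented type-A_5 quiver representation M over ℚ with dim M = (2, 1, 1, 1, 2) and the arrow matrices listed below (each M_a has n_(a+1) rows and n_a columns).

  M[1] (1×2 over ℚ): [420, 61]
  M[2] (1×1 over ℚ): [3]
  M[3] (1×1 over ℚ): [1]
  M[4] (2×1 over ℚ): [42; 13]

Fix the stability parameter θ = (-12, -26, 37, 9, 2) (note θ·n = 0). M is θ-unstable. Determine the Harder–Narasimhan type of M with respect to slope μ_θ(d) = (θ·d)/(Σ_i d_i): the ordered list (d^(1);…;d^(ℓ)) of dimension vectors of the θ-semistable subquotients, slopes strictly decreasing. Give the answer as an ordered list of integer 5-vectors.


Interval decomposition of M: I[1,1], I[1,5], I[5,5].
HN type (ℓ=4): μ^(1)=16; μ^(2)=2; μ^(3)=-12; μ^(4)=-19

((0, 0, 1, 1, 1); (0, 0, 0, 0, 1); (1, 0, 0, 0, 0); (1, 1, 0, 0, 0))


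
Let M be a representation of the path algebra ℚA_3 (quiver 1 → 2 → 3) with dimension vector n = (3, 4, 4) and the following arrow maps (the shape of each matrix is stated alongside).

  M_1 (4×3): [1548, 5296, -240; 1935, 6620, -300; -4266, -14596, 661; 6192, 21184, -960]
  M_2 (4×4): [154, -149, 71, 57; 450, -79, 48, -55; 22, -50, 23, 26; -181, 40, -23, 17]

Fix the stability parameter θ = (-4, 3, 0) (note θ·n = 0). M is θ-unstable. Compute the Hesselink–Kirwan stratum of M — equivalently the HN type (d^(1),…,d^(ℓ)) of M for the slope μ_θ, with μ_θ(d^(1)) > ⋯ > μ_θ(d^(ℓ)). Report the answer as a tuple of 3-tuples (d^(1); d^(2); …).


Via rank(M_{q-1}∘⋯∘M_p): M ≅ I[1,1], I[1,3]^2, I[2,2], I[2,3], I[3,3].
μ_θ-semistable layers: μ^(1)=3; μ^(2)=3/2; μ^(3)=0; μ^(4)=-4

((0, 1, 0); (0, 3, 3); (0, 0, 1); (3, 0, 0))


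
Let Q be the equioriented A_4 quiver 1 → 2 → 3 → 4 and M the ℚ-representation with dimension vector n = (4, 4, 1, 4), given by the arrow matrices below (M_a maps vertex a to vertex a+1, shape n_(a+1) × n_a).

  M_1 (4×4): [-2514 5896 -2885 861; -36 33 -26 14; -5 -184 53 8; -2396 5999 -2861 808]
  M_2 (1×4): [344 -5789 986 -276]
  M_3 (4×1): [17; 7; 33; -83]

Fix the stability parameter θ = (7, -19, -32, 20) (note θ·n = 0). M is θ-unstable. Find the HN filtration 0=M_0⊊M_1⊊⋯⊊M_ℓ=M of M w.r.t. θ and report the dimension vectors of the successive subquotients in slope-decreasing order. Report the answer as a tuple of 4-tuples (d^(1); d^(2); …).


Interval decomposition of M: I[1,2]^3, I[1,4], I[4,4]^3.
HN type (ℓ=3): μ^(1)=20; μ^(2)=-6; μ^(3)=-44/3

((0, 0, 0, 4); (3, 3, 0, 0); (1, 1, 1, 0))


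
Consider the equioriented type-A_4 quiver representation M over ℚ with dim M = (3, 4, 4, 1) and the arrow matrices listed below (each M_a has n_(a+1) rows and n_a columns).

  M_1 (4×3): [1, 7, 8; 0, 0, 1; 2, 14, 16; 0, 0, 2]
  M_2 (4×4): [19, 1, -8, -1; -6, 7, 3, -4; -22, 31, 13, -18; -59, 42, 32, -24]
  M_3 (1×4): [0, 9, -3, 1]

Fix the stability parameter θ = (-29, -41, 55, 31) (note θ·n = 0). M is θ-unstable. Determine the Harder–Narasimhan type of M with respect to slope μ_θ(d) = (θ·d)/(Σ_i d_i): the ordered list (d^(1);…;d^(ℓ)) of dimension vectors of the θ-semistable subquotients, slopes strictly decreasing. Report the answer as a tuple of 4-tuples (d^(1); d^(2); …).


Via rank(M_{q-1}∘⋯∘M_p): M ≅ I[1,1], I[1,3], I[1,4], I[2,3]^2.
μ_θ-semistable layers: μ^(1)=55; μ^(2)=43; μ^(3)=-29; μ^(4)=-35; μ^(5)=-41

((0, 0, 3, 0); (0, 0, 1, 1); (1, 0, 0, 0); (2, 2, 0, 0); (0, 2, 0, 0))


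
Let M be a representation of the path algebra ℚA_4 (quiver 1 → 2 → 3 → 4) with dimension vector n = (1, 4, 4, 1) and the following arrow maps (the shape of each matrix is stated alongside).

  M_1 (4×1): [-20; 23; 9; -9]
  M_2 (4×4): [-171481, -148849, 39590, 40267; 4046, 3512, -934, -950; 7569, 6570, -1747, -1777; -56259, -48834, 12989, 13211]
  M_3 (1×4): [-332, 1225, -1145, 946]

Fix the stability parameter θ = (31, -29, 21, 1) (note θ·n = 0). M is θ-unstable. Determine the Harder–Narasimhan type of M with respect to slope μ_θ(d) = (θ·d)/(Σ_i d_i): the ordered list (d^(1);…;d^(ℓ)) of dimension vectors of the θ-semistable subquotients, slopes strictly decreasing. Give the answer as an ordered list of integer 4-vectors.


Interval decomposition of M: I[1,2], I[2,2], I[2,3], I[2,4], I[3,3]^2.
HN type (ℓ=4): μ^(1)=21; μ^(2)=11; μ^(3)=1; μ^(4)=-29

((0, 0, 3, 0); (0, 0, 1, 1); (1, 1, 0, 0); (0, 3, 0, 0))


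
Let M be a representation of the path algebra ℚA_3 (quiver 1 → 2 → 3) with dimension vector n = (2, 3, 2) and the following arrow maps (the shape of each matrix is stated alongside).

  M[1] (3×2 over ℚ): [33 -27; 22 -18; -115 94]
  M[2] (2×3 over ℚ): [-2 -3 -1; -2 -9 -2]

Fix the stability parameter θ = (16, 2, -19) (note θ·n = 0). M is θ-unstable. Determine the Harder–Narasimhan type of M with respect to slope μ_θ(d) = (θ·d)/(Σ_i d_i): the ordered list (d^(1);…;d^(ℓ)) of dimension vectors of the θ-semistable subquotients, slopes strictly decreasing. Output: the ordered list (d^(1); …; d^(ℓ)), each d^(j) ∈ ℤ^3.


Interval decomposition of M: I[1,2], I[1,3], I[2,3].
HN type (ℓ=3): μ^(1)=9; μ^(2)=-1/3; μ^(3)=-17/2

((1, 1, 0); (1, 1, 1); (0, 1, 1))


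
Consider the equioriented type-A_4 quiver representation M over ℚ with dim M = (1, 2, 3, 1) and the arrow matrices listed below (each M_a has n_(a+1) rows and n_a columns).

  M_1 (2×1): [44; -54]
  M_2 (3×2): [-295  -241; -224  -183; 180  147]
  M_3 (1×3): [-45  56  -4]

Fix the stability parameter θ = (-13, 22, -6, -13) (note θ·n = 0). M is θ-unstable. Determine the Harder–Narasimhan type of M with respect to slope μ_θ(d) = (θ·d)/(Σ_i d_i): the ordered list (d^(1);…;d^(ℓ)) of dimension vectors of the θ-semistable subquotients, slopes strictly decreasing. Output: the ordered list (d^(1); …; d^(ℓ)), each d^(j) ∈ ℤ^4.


Interval decomposition of M: I[1,4], I[2,3], I[3,3].
HN type (ℓ=4): μ^(1)=8; μ^(2)=1; μ^(3)=-6; μ^(4)=-13

((0, 1, 1, 0); (0, 1, 1, 1); (0, 0, 1, 0); (1, 0, 0, 0))


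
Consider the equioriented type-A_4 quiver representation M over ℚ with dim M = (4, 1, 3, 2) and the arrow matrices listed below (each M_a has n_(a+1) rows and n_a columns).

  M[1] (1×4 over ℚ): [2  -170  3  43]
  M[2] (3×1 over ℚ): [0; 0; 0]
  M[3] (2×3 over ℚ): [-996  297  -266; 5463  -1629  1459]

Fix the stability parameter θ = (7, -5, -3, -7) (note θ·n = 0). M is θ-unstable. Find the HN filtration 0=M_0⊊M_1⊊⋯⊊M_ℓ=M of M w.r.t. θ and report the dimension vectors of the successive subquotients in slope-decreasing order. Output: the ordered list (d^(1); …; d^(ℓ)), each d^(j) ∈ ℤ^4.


Barcode: M ≅ I[1,1]^3, I[1,2], I[3,3], I[3,4]^2. HN layers by μ_θ (4 steps, strictly decreasing):
  μ^(1)=7; μ^(2)=1; μ^(3)=-3; μ^(4)=-5

((3, 0, 0, 0); (1, 1, 0, 0); (0, 0, 1, 0); (0, 0, 2, 2))


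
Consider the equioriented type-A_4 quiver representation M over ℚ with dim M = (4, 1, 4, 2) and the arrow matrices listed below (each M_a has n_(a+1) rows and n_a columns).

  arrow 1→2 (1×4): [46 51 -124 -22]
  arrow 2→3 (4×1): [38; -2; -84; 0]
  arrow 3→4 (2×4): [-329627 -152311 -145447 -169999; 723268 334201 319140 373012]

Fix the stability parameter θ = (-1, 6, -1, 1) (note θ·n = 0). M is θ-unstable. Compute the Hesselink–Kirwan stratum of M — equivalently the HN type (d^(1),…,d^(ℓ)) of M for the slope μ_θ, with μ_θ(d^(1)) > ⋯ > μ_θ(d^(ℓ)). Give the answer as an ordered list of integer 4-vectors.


Interval decomposition of M: I[1,1]^3, I[1,4], I[3,3]^2, I[3,4].
HN type (ℓ=3): μ^(1)=2; μ^(2)=1; μ^(3)=-1

((0, 1, 1, 1); (0, 0, 0, 1); (4, 0, 3, 0))


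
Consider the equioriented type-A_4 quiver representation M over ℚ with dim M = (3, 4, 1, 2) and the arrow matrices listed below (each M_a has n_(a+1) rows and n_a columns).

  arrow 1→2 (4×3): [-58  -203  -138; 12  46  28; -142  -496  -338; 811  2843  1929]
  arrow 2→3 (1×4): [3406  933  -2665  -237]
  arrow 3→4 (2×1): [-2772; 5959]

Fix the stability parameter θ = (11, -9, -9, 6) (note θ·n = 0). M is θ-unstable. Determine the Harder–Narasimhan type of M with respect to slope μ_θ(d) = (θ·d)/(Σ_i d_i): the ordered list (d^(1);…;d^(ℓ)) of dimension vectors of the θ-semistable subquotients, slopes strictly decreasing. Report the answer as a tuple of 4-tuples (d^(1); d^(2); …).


Interval decomposition of M: I[1,1], I[1,2], I[1,4], I[2,2]^2, I[4,4].
HN type (ℓ=5): μ^(1)=11; μ^(2)=6; μ^(3)=1; μ^(4)=-7/3; μ^(5)=-9

((1, 0, 0, 0); (0, 0, 0, 2); (1, 1, 0, 0); (1, 1, 1, 0); (0, 2, 0, 0))


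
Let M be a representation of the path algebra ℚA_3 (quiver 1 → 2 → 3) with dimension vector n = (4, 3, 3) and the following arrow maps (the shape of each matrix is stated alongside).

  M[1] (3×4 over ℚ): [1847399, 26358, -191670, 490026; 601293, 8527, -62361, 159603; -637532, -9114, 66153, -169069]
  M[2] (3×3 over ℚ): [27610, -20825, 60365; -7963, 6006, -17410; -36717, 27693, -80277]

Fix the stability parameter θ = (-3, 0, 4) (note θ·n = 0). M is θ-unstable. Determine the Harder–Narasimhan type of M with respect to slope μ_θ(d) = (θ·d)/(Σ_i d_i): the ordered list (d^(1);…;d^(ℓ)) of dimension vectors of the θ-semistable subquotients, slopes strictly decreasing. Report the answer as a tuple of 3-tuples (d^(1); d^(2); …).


Barcode: M ≅ I[1,1], I[1,2], I[1,3]^2, I[3,3]. HN layers by μ_θ (3 steps, strictly decreasing):
  μ^(1)=4; μ^(2)=0; μ^(3)=-3

((0, 0, 3); (0, 3, 0); (4, 0, 0))


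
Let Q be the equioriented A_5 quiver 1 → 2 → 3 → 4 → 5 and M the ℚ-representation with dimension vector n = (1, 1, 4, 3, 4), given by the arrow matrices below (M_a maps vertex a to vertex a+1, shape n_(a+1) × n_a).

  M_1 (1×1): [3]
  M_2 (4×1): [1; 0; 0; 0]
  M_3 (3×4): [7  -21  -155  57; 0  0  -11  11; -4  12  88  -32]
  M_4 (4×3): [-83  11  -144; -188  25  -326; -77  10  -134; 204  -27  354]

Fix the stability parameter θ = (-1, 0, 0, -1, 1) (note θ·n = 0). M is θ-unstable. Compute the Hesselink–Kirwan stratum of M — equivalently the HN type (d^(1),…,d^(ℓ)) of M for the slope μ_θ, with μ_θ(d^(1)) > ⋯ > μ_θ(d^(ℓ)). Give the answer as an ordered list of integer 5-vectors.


Barcode: M ≅ I[1,5], I[3,3]^2, I[3,5], I[4,4], I[5,5]^2. HN layers by μ_θ (5 steps, strictly decreasing):
  μ^(1)=1; μ^(2)=0; μ^(3)=-1/3; μ^(4)=-1/2; μ^(5)=-1

((0, 0, 0, 0, 4); (0, 0, 2, 0, 0); (0, 1, 1, 1, 0); (0, 0, 1, 1, 0); (1, 0, 0, 1, 0))


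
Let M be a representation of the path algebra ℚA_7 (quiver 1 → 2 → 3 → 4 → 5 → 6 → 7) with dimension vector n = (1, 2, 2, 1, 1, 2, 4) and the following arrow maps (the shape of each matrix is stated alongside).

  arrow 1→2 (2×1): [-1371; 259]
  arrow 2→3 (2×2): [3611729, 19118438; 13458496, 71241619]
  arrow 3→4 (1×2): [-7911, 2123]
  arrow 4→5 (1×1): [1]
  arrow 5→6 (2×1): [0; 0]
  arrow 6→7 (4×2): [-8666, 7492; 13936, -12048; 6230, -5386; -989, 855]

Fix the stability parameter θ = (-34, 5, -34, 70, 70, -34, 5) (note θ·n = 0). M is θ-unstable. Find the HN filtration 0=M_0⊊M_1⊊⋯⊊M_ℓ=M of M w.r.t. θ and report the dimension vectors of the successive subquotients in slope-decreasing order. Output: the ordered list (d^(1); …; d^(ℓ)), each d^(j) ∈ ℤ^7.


Interval decomposition of M: I[1,5], I[2,3], I[6,7]^2, I[7,7]^2.
HN type (ℓ=4): μ^(1)=70; μ^(2)=5; μ^(3)=-29/2; μ^(4)=-34

((0, 0, 0, 1, 1, 0, 0); (0, 0, 0, 0, 0, 0, 4); (0, 2, 2, 0, 0, 0, 0); (1, 0, 0, 0, 0, 2, 0))


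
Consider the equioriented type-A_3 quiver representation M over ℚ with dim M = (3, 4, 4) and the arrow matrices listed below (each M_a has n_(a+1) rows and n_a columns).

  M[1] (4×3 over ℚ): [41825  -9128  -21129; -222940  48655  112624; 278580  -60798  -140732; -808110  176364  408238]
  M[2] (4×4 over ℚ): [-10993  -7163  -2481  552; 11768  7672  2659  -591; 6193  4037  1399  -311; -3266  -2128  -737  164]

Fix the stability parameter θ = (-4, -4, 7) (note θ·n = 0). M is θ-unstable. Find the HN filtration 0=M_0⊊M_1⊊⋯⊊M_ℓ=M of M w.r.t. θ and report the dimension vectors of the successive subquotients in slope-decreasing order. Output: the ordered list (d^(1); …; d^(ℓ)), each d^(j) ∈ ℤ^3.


Interval decomposition of M: I[1,1], I[1,2], I[1,3], I[2,3]^2, I[3,3].
HN type (ℓ=2): μ^(1)=7; μ^(2)=-4

((0, 0, 4); (3, 4, 0))


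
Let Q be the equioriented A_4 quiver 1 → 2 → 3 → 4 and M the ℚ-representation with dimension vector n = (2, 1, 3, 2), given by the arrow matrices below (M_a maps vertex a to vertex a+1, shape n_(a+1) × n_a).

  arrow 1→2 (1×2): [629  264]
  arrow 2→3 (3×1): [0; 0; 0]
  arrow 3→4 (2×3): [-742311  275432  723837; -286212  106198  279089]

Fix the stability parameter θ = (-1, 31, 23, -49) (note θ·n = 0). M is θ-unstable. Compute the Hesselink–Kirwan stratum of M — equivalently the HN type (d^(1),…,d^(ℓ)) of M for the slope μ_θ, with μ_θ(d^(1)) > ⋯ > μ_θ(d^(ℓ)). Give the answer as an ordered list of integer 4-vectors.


Barcode: M ≅ I[1,1], I[1,2], I[3,3], I[3,4]^2. HN layers by μ_θ (4 steps, strictly decreasing):
  μ^(1)=31; μ^(2)=23; μ^(3)=-1; μ^(4)=-13

((0, 1, 0, 0); (0, 0, 1, 0); (2, 0, 0, 0); (0, 0, 2, 2))


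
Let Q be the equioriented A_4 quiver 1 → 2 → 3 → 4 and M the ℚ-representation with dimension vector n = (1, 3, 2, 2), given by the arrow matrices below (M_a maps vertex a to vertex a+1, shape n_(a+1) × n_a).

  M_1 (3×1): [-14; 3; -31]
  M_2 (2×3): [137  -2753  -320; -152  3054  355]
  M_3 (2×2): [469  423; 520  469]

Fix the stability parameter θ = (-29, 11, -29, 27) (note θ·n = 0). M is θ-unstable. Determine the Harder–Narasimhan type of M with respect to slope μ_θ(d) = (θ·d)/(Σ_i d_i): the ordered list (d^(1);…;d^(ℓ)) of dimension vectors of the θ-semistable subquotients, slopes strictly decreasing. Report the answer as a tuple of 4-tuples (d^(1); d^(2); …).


Barcode: M ≅ I[1,4], I[2,2], I[2,4]. HN layers by μ_θ (4 steps, strictly decreasing):
  μ^(1)=27; μ^(2)=11; μ^(3)=-9; μ^(4)=-29

((0, 0, 0, 2); (0, 1, 0, 0); (0, 2, 2, 0); (1, 0, 0, 0))


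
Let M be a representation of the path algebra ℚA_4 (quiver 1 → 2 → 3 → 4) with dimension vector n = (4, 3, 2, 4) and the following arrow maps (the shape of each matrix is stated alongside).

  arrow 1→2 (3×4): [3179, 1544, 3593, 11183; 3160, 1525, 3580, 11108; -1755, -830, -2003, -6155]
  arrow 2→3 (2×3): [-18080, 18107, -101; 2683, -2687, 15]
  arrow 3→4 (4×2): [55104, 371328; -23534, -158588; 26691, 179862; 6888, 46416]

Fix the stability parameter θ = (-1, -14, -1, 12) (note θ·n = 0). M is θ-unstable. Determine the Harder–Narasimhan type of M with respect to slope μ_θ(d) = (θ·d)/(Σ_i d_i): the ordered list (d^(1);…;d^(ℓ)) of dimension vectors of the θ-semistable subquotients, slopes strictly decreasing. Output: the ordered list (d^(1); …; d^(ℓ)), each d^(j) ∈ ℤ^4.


Via rank(M_{q-1}∘⋯∘M_p): M ≅ I[1,1], I[1,2], I[1,3], I[1,4], I[4,4]^3.
μ_θ-semistable layers: μ^(1)=12; μ^(2)=-1; μ^(3)=-15/2

((0, 0, 0, 4); (1, 0, 2, 0); (3, 3, 0, 0))


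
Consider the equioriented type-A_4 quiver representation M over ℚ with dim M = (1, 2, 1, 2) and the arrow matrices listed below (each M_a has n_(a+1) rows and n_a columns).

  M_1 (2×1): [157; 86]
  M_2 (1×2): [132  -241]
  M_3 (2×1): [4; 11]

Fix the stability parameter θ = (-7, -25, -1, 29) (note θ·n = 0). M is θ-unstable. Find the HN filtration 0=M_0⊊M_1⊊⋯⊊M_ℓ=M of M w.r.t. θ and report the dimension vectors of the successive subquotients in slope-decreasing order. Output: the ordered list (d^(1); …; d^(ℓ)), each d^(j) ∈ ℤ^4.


Barcode: M ≅ I[1,4], I[2,2], I[4,4]. HN layers by μ_θ (4 steps, strictly decreasing):
  μ^(1)=29; μ^(2)=-1; μ^(3)=-16; μ^(4)=-25

((0, 0, 0, 2); (0, 0, 1, 0); (1, 1, 0, 0); (0, 1, 0, 0))


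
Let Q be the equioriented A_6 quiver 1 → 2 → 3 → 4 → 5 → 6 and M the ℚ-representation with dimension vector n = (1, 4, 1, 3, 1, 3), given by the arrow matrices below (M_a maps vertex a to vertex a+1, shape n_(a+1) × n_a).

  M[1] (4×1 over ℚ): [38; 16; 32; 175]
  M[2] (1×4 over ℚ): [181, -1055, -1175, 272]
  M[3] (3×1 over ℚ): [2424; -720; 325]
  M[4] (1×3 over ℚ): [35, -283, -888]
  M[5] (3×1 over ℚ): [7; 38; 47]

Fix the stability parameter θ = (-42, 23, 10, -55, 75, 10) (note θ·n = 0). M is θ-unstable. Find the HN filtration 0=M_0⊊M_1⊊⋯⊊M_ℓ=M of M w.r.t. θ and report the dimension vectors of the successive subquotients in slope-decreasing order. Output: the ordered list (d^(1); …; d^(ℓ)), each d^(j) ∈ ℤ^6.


Via rank(M_{q-1}∘⋯∘M_p): M ≅ I[1,4], I[2,2]^3, I[4,4], I[4,6], I[6,6]^2.
μ_θ-semistable layers: μ^(1)=85/2; μ^(2)=23; μ^(3)=10; μ^(4)=-22/3; μ^(5)=-42; μ^(6)=-55

((0, 0, 0, 0, 1, 1); (0, 3, 0, 0, 0, 0); (0, 0, 0, 0, 0, 2); (0, 1, 1, 1, 0, 0); (1, 0, 0, 0, 0, 0); (0, 0, 0, 2, 0, 0))


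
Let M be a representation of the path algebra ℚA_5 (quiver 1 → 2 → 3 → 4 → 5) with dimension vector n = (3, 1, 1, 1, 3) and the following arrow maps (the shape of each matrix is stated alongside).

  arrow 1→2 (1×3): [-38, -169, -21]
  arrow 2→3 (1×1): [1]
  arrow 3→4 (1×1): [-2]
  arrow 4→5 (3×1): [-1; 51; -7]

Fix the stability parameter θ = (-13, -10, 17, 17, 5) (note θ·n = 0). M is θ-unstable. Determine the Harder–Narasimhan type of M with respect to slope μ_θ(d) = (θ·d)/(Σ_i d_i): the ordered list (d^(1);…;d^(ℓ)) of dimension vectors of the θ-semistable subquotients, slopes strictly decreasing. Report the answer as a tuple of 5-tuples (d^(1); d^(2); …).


Via rank(M_{q-1}∘⋯∘M_p): M ≅ I[1,1]^2, I[1,5], I[5,5]^2.
μ_θ-semistable layers: μ^(1)=13; μ^(2)=5; μ^(3)=-10; μ^(4)=-13

((0, 0, 1, 1, 1); (0, 0, 0, 0, 2); (0, 1, 0, 0, 0); (3, 0, 0, 0, 0))


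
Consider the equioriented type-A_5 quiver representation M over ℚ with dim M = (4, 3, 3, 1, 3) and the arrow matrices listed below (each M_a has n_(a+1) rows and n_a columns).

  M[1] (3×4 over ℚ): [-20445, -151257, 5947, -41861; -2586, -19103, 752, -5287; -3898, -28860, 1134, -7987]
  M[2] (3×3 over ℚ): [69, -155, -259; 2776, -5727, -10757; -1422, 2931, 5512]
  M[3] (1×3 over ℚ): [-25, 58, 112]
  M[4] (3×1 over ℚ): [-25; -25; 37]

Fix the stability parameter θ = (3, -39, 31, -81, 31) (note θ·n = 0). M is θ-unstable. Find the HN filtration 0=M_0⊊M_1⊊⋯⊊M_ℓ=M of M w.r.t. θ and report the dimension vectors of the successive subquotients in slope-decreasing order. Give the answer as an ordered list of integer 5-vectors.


Via rank(M_{q-1}∘⋯∘M_p): M ≅ I[1,1], I[1,3]^2, I[1,5], I[5,5]^2.
μ_θ-semistable layers: μ^(1)=31; μ^(2)=3; μ^(3)=-18; μ^(4)=-43/2

((0, 0, 2, 0, 3); (1, 0, 0, 0, 0); (2, 2, 0, 0, 0); (1, 1, 1, 1, 0))


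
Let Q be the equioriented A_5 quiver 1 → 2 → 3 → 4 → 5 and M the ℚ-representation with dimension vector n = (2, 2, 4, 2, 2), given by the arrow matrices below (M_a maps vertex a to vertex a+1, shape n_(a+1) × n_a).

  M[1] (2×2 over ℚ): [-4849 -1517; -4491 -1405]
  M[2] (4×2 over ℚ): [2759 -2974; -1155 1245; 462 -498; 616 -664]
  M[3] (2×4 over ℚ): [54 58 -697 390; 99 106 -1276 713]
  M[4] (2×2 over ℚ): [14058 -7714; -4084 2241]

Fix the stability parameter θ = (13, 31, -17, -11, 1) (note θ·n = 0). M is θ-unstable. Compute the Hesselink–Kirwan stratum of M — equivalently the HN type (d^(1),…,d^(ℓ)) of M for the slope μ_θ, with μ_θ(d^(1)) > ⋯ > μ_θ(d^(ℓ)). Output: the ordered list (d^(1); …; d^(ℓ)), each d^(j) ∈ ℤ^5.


Via rank(M_{q-1}∘⋯∘M_p): M ≅ I[1,3], I[1,5], I[3,3], I[3,5].
μ_θ-semistable layers: μ^(1)=9; μ^(2)=17/5; μ^(3)=1; μ^(4)=-11; μ^(5)=-17

((1, 1, 1, 0, 0); (1, 1, 1, 1, 1); (0, 0, 0, 0, 1); (0, 0, 0, 1, 0); (0, 0, 2, 0, 0))


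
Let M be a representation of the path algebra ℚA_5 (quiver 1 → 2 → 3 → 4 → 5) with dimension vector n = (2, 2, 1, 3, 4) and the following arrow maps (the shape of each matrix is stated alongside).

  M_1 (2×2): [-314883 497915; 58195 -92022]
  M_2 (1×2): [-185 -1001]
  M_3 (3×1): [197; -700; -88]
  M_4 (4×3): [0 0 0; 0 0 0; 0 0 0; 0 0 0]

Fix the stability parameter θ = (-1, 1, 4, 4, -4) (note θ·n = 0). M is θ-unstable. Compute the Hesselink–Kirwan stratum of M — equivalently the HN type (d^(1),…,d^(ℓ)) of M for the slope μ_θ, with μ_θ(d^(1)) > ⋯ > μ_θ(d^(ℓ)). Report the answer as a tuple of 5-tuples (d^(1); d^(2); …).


Barcode: M ≅ I[1,2], I[1,4], I[4,4]^2, I[5,5]^4. HN layers by μ_θ (4 steps, strictly decreasing):
  μ^(1)=4; μ^(2)=1; μ^(3)=-1; μ^(4)=-4

((0, 0, 1, 3, 0); (0, 2, 0, 0, 0); (2, 0, 0, 0, 0); (0, 0, 0, 0, 4))


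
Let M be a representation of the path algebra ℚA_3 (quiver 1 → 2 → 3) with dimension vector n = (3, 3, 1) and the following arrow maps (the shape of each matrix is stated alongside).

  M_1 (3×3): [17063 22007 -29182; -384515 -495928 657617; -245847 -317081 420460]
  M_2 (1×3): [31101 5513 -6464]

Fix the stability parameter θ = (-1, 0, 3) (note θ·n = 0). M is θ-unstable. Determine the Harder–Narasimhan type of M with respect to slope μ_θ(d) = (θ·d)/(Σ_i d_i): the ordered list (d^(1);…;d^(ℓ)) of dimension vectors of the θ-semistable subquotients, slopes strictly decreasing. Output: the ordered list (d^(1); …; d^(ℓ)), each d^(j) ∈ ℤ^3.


Barcode: M ≅ I[1,1], I[1,2], I[1,3], I[2,2]. HN layers by μ_θ (3 steps, strictly decreasing):
  μ^(1)=3; μ^(2)=0; μ^(3)=-1

((0, 0, 1); (0, 3, 0); (3, 0, 0))


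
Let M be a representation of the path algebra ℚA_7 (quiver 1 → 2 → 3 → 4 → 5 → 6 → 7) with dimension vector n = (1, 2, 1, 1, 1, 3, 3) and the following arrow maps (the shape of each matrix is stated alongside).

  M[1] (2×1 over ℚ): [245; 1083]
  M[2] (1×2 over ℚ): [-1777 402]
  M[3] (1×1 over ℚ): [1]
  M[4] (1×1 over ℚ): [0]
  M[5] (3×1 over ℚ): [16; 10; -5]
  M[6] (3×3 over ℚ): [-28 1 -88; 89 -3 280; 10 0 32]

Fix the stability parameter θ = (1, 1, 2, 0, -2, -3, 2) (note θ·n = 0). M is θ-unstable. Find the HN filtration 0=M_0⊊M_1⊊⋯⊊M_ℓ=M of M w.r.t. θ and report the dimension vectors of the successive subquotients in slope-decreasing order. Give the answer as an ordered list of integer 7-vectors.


Via rank(M_{q-1}∘⋯∘M_p): M ≅ I[1,4], I[2,2], I[5,7], I[6,6], I[6,7], I[7,7].
μ_θ-semistable layers: μ^(1)=2; μ^(2)=1; μ^(3)=-5/2; μ^(4)=-3

((0, 0, 0, 0, 0, 0, 3); (1, 2, 1, 1, 0, 0, 0); (0, 0, 0, 0, 1, 1, 0); (0, 0, 0, 0, 0, 2, 0))


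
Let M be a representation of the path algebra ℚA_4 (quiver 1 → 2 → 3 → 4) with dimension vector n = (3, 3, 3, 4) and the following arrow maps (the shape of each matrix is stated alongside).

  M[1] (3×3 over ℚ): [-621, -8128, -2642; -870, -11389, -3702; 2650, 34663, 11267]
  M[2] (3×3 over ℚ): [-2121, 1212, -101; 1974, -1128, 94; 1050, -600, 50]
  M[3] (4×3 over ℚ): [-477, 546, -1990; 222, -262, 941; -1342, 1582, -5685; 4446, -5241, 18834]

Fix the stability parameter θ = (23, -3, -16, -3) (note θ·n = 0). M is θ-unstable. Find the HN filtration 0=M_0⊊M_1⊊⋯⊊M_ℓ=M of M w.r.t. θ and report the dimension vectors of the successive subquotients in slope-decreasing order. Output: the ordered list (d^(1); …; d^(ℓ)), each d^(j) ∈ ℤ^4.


Via rank(M_{q-1}∘⋯∘M_p): M ≅ I[1,2]^2, I[1,4], I[3,4]^2, I[4,4].
μ_θ-semistable layers: μ^(1)=10; μ^(2)=1/4; μ^(3)=-3; μ^(4)=-16

((2, 2, 0, 0); (1, 1, 1, 1); (0, 0, 0, 3); (0, 0, 2, 0))


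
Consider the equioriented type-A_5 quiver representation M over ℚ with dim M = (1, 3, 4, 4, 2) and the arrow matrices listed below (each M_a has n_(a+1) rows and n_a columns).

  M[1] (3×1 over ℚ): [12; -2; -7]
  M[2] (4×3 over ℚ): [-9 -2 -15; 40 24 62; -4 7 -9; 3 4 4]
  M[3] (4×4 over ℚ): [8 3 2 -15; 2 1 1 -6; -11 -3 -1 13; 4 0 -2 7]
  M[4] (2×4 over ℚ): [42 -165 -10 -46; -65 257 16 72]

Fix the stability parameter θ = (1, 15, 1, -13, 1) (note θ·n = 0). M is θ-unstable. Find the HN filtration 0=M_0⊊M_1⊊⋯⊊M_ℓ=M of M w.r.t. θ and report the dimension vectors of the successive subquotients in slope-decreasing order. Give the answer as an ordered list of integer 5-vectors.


Barcode: M ≅ I[1,5], I[2,4], I[2,5], I[3,4]. HN layers by μ_θ (2 steps, strictly decreasing):
  μ^(1)=1; μ^(2)=-6

((1, 3, 3, 3, 2); (0, 0, 1, 1, 0))


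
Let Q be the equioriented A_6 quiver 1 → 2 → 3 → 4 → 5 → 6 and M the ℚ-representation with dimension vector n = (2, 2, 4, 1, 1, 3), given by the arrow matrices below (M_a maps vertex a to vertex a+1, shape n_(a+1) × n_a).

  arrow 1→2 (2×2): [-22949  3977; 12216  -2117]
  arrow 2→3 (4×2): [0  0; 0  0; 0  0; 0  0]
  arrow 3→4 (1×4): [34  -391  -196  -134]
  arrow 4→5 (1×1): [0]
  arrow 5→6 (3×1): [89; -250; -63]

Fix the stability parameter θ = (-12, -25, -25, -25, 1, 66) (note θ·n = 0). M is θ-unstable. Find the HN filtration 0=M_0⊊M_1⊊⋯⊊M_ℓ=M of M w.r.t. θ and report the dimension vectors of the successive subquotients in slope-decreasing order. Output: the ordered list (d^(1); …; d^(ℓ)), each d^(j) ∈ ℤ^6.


Interval decomposition of M: I[1,2]^2, I[3,3]^3, I[3,4], I[5,6], I[6,6]^2.
HN type (ℓ=4): μ^(1)=66; μ^(2)=1; μ^(3)=-37/2; μ^(4)=-25

((0, 0, 0, 0, 0, 3); (0, 0, 0, 0, 1, 0); (2, 2, 0, 0, 0, 0); (0, 0, 4, 1, 0, 0))


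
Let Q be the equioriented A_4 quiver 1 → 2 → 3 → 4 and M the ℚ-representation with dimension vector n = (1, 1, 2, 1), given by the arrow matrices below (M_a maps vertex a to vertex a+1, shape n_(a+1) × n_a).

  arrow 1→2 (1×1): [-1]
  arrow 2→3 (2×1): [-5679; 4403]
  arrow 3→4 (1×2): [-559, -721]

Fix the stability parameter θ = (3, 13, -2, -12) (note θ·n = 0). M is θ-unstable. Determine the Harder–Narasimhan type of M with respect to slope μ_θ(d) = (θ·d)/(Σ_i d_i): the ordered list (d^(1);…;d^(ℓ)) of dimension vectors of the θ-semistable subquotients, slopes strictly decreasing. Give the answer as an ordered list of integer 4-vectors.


Via rank(M_{q-1}∘⋯∘M_p): M ≅ I[1,4], I[3,3].
μ_θ-semistable layers: μ^(1)=1/2; μ^(2)=-2

((1, 1, 1, 1); (0, 0, 1, 0))


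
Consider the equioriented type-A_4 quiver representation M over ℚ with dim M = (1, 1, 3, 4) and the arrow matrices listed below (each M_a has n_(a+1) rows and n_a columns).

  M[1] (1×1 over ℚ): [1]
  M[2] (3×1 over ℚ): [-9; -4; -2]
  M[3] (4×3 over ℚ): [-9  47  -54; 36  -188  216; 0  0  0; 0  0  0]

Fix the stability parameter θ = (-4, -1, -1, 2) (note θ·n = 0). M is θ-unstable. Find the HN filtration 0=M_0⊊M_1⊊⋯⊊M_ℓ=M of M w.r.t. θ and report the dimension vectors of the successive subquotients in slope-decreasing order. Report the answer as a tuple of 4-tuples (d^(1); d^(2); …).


Barcode: M ≅ I[1,4], I[3,3]^2, I[4,4]^3. HN layers by μ_θ (3 steps, strictly decreasing):
  μ^(1)=2; μ^(2)=-1; μ^(3)=-4

((0, 0, 0, 4); (0, 1, 3, 0); (1, 0, 0, 0))


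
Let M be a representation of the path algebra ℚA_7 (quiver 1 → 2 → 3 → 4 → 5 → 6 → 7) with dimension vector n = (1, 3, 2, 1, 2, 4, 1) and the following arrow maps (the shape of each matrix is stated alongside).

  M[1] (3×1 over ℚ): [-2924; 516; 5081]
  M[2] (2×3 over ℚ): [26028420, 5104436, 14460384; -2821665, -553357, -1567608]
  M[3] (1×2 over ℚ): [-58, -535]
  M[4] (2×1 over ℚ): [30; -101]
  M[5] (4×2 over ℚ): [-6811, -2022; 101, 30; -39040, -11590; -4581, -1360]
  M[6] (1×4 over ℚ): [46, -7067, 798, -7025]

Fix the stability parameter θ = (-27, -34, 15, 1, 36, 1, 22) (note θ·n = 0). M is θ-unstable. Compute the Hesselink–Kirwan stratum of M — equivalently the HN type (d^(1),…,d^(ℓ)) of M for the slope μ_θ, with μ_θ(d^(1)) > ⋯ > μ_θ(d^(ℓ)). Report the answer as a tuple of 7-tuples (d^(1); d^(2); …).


Interval decomposition of M: I[1,2], I[2,2], I[2,7], I[3,3], I[5,6], I[6,6]^2.
HN type (ℓ=7): μ^(1)=22; μ^(2)=37/2; μ^(3)=15; μ^(4)=8; μ^(5)=1; μ^(6)=-61/2; μ^(7)=-34

((0, 0, 0, 0, 0, 0, 1); (0, 0, 0, 0, 2, 2, 0); (0, 0, 1, 0, 0, 0, 0); (0, 0, 1, 1, 0, 0, 0); (0, 0, 0, 0, 0, 2, 0); (1, 1, 0, 0, 0, 0, 0); (0, 2, 0, 0, 0, 0, 0))


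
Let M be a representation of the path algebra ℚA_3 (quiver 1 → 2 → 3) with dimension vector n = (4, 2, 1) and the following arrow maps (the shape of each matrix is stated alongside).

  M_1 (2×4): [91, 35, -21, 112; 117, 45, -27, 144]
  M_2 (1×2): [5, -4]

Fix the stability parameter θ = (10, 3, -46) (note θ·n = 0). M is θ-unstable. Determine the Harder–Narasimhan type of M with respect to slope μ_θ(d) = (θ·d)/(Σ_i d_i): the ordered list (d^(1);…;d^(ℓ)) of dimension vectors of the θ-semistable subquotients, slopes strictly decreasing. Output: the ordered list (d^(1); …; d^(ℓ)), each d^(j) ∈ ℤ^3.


Barcode: M ≅ I[1,1]^3, I[1,3], I[2,2]. HN layers by μ_θ (3 steps, strictly decreasing):
  μ^(1)=10; μ^(2)=3; μ^(3)=-11

((3, 0, 0); (0, 1, 0); (1, 1, 1))


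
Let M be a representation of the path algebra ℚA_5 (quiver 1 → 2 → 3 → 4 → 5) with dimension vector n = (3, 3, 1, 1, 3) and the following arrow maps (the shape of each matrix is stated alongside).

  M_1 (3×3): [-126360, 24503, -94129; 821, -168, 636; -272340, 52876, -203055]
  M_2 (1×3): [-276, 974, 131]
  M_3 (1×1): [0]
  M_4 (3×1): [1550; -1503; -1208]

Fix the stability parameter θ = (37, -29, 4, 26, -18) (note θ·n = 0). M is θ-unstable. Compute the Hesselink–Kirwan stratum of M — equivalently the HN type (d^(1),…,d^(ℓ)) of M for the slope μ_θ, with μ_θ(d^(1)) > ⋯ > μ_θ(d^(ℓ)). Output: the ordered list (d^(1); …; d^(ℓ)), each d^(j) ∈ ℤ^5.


Barcode: M ≅ I[1,2]^2, I[1,3], I[4,5], I[5,5]^2. HN layers by μ_θ (2 steps, strictly decreasing):
  μ^(1)=4; μ^(2)=-18

((3, 3, 1, 1, 1); (0, 0, 0, 0, 2))


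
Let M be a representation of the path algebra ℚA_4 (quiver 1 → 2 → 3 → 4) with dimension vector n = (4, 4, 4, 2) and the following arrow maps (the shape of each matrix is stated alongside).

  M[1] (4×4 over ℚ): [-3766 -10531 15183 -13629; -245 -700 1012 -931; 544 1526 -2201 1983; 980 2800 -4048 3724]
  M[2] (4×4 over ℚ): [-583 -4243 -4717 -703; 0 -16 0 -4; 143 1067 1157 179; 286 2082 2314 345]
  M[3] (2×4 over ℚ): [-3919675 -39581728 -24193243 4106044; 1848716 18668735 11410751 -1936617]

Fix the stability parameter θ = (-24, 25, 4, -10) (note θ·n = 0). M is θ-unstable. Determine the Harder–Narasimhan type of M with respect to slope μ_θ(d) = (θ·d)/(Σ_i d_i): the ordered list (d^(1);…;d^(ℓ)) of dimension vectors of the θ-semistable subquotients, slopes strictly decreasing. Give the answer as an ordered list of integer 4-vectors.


Via rank(M_{q-1}∘⋯∘M_p): M ≅ I[1,1], I[1,2]^2, I[1,4], I[2,3], I[3,3], I[3,4].
μ_θ-semistable layers: μ^(1)=25; μ^(2)=29/2; μ^(3)=19/3; μ^(4)=4; μ^(5)=-3; μ^(6)=-24

((0, 2, 0, 0); (0, 1, 1, 0); (0, 1, 1, 1); (0, 0, 1, 0); (0, 0, 1, 1); (4, 0, 0, 0))


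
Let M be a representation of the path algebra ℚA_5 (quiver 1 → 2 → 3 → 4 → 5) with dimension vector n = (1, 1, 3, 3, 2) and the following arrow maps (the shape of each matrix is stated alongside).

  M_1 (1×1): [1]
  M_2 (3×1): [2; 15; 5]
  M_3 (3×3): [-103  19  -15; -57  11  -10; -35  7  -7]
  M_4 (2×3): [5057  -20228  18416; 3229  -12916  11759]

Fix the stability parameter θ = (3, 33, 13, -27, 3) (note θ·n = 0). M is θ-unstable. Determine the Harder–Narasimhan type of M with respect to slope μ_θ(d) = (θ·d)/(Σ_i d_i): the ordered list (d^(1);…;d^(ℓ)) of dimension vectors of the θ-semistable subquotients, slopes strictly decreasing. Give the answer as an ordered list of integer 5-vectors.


Barcode: M ≅ I[1,4], I[3,3], I[3,5], I[4,5]. HN layers by μ_θ (5 steps, strictly decreasing):
  μ^(1)=13; μ^(2)=19/3; μ^(3)=3; μ^(4)=-7; μ^(5)=-27

((0, 0, 1, 0, 0); (0, 1, 1, 1, 0); (1, 0, 0, 0, 2); (0, 0, 1, 1, 0); (0, 0, 0, 1, 0))


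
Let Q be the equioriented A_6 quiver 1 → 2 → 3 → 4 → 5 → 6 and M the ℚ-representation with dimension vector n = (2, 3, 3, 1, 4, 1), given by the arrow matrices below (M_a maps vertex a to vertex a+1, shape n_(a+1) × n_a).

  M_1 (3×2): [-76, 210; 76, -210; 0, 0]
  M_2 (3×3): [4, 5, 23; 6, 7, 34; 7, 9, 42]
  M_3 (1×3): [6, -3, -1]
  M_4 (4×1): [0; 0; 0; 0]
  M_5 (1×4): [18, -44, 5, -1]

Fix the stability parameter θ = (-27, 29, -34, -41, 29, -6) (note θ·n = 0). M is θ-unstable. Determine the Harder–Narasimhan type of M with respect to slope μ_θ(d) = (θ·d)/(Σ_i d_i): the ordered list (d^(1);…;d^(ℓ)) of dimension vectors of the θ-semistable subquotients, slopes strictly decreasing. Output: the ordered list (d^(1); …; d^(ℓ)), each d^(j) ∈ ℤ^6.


Barcode: M ≅ I[1,1], I[1,4], I[2,3]^2, I[5,5]^3, I[5,6]. HN layers by μ_θ (5 steps, strictly decreasing):
  μ^(1)=29; μ^(2)=23/2; μ^(3)=-5/2; μ^(4)=-46/3; μ^(5)=-27

((0, 0, 0, 0, 3, 0); (0, 0, 0, 0, 1, 1); (0, 2, 2, 0, 0, 0); (0, 1, 1, 1, 0, 0); (2, 0, 0, 0, 0, 0))


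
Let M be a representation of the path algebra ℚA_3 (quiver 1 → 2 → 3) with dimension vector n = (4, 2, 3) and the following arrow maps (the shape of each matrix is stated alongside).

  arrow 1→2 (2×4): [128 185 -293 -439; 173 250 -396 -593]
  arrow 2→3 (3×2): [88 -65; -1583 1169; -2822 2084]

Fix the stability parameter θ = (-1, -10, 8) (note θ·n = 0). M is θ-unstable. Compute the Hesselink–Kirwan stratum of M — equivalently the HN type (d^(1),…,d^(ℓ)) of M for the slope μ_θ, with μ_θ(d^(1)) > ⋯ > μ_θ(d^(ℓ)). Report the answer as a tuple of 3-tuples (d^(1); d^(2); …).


Barcode: M ≅ I[1,1]^2, I[1,3]^2, I[3,3]. HN layers by μ_θ (3 steps, strictly decreasing):
  μ^(1)=8; μ^(2)=-1; μ^(3)=-11/2

((0, 0, 3); (2, 0, 0); (2, 2, 0))


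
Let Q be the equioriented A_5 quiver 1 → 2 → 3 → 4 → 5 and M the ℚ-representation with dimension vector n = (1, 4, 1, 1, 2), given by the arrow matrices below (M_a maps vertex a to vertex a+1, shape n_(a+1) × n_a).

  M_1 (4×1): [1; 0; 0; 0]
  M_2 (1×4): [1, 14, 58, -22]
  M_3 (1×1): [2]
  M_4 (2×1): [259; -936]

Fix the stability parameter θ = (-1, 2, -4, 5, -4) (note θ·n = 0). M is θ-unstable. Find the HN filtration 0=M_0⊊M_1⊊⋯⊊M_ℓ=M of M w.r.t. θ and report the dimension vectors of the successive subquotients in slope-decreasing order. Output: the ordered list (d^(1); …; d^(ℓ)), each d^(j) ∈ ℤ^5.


Barcode: M ≅ I[1,5], I[2,2]^3, I[5,5]. HN layers by μ_θ (4 steps, strictly decreasing):
  μ^(1)=2; μ^(2)=1/2; μ^(3)=-1; μ^(4)=-4

((0, 3, 0, 0, 0); (0, 0, 0, 1, 1); (1, 1, 1, 0, 0); (0, 0, 0, 0, 1))


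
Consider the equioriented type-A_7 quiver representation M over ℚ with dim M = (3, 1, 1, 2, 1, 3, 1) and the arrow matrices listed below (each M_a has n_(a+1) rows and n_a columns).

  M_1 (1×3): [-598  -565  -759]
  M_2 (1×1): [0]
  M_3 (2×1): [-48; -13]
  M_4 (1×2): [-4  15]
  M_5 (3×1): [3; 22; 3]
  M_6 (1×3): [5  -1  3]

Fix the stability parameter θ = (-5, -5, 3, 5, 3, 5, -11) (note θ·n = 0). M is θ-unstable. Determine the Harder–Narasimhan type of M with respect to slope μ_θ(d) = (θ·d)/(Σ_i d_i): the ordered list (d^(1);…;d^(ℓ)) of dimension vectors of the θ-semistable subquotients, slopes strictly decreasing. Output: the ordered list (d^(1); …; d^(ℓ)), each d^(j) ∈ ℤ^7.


Barcode: M ≅ I[1,1]^2, I[1,2], I[3,7], I[4,4], I[6,6]^2. HN layers by μ_θ (3 steps, strictly decreasing):
  μ^(1)=5; μ^(2)=1; μ^(3)=-5

((0, 0, 0, 1, 0, 2, 0); (0, 0, 1, 1, 1, 1, 1); (3, 1, 0, 0, 0, 0, 0))


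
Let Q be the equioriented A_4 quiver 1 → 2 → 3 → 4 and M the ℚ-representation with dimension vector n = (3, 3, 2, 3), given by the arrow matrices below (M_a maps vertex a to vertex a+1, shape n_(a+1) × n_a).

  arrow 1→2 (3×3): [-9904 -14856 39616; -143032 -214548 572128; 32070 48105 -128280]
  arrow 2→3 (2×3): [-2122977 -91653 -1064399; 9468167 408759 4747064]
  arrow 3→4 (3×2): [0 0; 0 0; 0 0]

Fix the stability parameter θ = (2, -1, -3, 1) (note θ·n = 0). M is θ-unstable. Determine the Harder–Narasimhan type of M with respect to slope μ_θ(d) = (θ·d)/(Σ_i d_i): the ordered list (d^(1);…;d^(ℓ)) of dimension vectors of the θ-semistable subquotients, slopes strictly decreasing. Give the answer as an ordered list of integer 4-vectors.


Barcode: M ≅ I[1,1]^2, I[1,3], I[2,2], I[2,3], I[4,4]^3. HN layers by μ_θ (5 steps, strictly decreasing):
  μ^(1)=2; μ^(2)=1; μ^(3)=-2/3; μ^(4)=-1; μ^(5)=-2

((2, 0, 0, 0); (0, 0, 0, 3); (1, 1, 1, 0); (0, 1, 0, 0); (0, 1, 1, 0))


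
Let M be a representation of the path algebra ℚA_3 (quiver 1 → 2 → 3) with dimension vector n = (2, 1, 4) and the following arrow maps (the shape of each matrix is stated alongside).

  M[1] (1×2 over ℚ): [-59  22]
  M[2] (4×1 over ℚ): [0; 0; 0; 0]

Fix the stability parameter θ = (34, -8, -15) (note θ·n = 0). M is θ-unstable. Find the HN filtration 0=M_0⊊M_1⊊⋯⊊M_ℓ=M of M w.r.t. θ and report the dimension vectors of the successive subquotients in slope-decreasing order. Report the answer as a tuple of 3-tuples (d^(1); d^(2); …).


Barcode: M ≅ I[1,1], I[1,2], I[3,3]^4. HN layers by μ_θ (3 steps, strictly decreasing):
  μ^(1)=34; μ^(2)=13; μ^(3)=-15

((1, 0, 0); (1, 1, 0); (0, 0, 4))


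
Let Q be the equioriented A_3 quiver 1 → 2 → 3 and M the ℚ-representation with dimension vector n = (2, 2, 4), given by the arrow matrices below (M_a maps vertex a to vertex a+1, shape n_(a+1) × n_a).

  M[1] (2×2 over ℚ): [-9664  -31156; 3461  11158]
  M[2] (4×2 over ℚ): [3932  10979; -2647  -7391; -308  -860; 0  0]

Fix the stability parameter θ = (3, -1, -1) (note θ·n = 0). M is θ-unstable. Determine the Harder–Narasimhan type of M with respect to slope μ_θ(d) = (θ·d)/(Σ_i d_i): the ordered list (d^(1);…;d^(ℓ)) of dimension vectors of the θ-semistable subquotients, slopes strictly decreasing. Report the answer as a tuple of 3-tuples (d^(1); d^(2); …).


Via rank(M_{q-1}∘⋯∘M_p): M ≅ I[1,3]^2, I[3,3]^2.
μ_θ-semistable layers: μ^(1)=1/3; μ^(2)=-1

((2, 2, 2); (0, 0, 2))
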